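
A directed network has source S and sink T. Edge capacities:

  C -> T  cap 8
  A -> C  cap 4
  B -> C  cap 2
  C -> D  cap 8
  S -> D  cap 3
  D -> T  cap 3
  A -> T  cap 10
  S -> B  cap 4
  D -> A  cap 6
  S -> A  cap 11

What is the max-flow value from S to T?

Augment S→A→T: bottleneck 10, flow now 10.
Augment S→D→T: bottleneck 3, flow now 13.
Augment S→A→C→T: bottleneck 1, flow now 14.
Augment S→B→C→T: bottleneck 2, flow now 16.
No augmenting path remains; maximum flow = 16.
In the residual graph, reachable from S: {S, B}.
Min-cut edges: S→A (11), S→D (3), B→C (2); capacity 11 + 3 + 2 = 16.
This cut is saturated, so no flow can exceed 16.

16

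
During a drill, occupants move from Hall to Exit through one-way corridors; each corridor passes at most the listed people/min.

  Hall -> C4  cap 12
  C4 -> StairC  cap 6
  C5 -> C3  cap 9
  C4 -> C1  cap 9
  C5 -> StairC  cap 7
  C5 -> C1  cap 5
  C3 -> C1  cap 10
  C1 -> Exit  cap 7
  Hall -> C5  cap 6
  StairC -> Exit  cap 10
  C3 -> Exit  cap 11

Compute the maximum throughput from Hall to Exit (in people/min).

18

Augment Hall→C4→C1→Exit: bottleneck 7, flow now 7.
Augment Hall→C4→StairC→Exit: bottleneck 5, flow now 12.
Augment Hall→C5→C3→Exit: bottleneck 6, flow now 18.
No augmenting path remains; maximum flow = 18.
In the residual graph, reachable from Hall: {Hall}.
Min-cut edges: Hall→C4 (12), Hall→C5 (6); capacity 12 + 6 = 18.
This cut is saturated, so no flow can exceed 18.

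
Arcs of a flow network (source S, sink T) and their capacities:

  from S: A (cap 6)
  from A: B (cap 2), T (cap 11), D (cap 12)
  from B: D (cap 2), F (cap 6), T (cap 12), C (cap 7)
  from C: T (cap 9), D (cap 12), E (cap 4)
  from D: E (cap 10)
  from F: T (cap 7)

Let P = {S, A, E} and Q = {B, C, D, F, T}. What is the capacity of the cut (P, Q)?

25

Edges leaving {S, A, E}: A→B (2), A→D (12), A→T (11).
Cut capacity = 2 + 12 + 11 = 25.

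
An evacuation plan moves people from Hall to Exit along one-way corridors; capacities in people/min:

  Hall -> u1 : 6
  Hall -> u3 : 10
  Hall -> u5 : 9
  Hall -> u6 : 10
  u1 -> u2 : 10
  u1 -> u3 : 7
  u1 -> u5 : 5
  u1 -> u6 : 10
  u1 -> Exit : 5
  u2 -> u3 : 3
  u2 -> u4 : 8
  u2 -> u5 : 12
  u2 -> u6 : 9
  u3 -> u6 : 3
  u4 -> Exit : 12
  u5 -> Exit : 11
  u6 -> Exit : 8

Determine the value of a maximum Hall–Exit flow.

Augment Hall→u1→Exit: bottleneck 5, flow now 5.
Augment Hall→u5→Exit: bottleneck 9, flow now 14.
Augment Hall→u6→Exit: bottleneck 8, flow now 22.
Augment Hall→u1→u5→Exit: bottleneck 1, flow now 23.
No augmenting path remains; maximum flow = 23.
In the residual graph, reachable from Hall: {Hall, u3, u6}.
Min-cut edges: Hall→u1 (6), Hall→u5 (9), u6→Exit (8); capacity 6 + 9 + 8 = 23.
This cut is saturated, so no flow can exceed 23.

23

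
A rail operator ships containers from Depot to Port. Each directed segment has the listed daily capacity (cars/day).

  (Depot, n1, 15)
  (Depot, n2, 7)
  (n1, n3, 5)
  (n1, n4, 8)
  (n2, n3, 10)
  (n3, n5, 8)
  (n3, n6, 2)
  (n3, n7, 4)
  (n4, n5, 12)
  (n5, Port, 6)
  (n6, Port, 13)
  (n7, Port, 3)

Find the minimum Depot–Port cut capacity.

11

Augment Depot→n1→n3→n5→Port: bottleneck 5, flow now 5.
Augment Depot→n1→n4→n5→Port: bottleneck 1, flow now 6.
Augment Depot→n2→n3→n6→Port: bottleneck 2, flow now 8.
Augment Depot→n2→n3→n7→Port: bottleneck 3, flow now 11.
No augmenting path remains; maximum flow = 11.
By max-flow min-cut, the minimum cut capacity equals the max flow.
In the residual graph, reachable from Depot: {Depot, n1, n2, n3, n4, n5, n7}.
Min-cut edges: n3→n6 (2), n5→Port (6), n7→Port (3); capacity 2 + 6 + 3 = 11.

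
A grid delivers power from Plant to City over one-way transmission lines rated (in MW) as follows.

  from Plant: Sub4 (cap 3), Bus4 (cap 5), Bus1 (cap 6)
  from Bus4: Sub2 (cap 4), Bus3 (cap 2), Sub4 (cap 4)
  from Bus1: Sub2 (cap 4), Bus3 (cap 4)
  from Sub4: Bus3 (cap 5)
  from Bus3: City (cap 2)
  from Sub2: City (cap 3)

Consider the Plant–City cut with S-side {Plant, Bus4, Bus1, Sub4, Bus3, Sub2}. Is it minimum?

Given cut capacity: 2 + 3 = 5.
Augment Plant→Bus4→Bus3→City: bottleneck 2, flow now 2.
Augment Plant→Bus4→Sub2→City: bottleneck 3, flow now 5.
No augmenting path remains; maximum flow = 5.
Cut capacity 5 equals the max flow, so it is a minimum cut.

Yes — it is a minimum cut (capacity 5).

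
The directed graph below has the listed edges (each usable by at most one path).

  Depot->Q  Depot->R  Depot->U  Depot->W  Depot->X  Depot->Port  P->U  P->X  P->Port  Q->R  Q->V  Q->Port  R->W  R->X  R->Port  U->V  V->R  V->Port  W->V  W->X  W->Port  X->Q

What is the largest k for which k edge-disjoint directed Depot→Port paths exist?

Assign every edge capacity 1; by Menger, the answer equals the max flow.
Path Depot→Port (+1); total 1.
Path Depot→Q→Port (+1); total 2.
Path Depot→R→Port (+1); total 3.
Path Depot→W→Port (+1); total 4.
Path Depot→U→V→Port (+1); total 5.
No residual Depot→Port path; max flow = 5.
Certifying cut of size 5: {Depot→Port, Q→Port, R→Port, V→Port, W→Port}.

5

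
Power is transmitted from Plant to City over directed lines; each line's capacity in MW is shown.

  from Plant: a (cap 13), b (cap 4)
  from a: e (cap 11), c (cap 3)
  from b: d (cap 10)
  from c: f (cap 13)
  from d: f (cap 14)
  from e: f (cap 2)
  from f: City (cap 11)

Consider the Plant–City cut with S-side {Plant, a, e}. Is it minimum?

Given cut capacity: 4 + 3 + 2 = 9.
Augment Plant→a→c→f→City: bottleneck 3, flow now 3.
Augment Plant→a→e→f→City: bottleneck 2, flow now 5.
Augment Plant→b→d→f→City: bottleneck 4, flow now 9.
No augmenting path remains; maximum flow = 9.
Cut capacity 9 equals the max flow, so it is a minimum cut.

Yes — it is a minimum cut (capacity 9).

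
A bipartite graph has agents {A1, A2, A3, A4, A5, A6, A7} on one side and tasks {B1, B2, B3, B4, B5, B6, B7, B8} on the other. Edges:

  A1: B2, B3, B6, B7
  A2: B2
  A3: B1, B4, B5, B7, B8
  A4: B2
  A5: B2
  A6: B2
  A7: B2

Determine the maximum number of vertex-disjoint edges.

Unit-capacity flow: source→left, listed edges, right→sink; max matching = max flow.
Augmenting path A1→B2 (+1); matched 1.
Augmenting path A3→B1 (+1); matched 2.
Augmenting path A2→B2→A1→B3 (+1); matched 3.
No augmenting path remains; maximum matching = 3.
König certificate: {A1, A3, B2} is a vertex cover of size 3 (every listed pair touches it), so no matching can be larger.

3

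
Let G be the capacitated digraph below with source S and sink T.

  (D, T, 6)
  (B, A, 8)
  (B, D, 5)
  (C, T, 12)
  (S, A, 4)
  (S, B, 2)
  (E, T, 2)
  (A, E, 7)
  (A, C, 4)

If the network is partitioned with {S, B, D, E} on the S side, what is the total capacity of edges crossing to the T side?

Edges leaving {S, B, D, E}: S→A (4), B→A (8), D→T (6), E→T (2).
Cut capacity = 4 + 8 + 6 + 2 = 20.

20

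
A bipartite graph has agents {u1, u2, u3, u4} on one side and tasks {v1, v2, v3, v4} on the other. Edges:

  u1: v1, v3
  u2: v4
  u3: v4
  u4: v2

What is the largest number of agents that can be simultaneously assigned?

Unit-capacity flow: source→left, listed edges, right→sink; max matching = max flow.
Augmenting path u1→v1 (+1); matched 1.
Augmenting path u2→v4 (+1); matched 2.
Augmenting path u4→v2 (+1); matched 3.
No augmenting path remains; maximum matching = 3.
König certificate: {u1, u4, v4} is a vertex cover of size 3 (every listed pair touches it), so no matching can be larger.

3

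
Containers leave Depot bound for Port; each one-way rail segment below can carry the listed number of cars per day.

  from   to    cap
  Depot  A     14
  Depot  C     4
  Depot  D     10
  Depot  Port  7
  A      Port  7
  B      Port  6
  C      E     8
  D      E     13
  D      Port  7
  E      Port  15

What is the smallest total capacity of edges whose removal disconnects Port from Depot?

Augment Depot→Port: bottleneck 7, flow now 7.
Augment Depot→A→Port: bottleneck 7, flow now 14.
Augment Depot→D→Port: bottleneck 7, flow now 21.
Augment Depot→C→E→Port: bottleneck 4, flow now 25.
Augment Depot→D→E→Port: bottleneck 3, flow now 28.
No augmenting path remains; maximum flow = 28.
By max-flow min-cut, the minimum cut capacity equals the max flow.
In the residual graph, reachable from Depot: {Depot, A}.
Min-cut edges: Depot→C (4), Depot→D (10), Depot→Port (7), A→Port (7); capacity 4 + 10 + 7 + 7 = 28.

28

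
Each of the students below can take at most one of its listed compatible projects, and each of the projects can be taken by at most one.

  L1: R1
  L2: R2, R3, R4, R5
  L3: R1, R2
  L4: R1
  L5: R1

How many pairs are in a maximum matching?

Unit-capacity flow: source→left, listed edges, right→sink; max matching = max flow.
Augmenting path L1→R1 (+1); matched 1.
Augmenting path L2→R2 (+1); matched 2.
Augmenting path L3→R2→L2→R3 (+1); matched 3.
No augmenting path remains; maximum matching = 3.
König certificate: {L2, L3, R1} is a vertex cover of size 3 (every listed pair touches it), so no matching can be larger.

3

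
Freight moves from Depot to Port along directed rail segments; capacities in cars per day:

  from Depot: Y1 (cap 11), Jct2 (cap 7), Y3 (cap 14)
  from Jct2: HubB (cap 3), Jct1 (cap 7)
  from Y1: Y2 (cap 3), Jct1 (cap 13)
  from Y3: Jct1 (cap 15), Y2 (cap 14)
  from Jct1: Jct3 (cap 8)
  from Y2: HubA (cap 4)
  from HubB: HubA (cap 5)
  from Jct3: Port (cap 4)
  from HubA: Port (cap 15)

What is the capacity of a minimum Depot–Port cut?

11

Augment Depot→Jct2→Jct1→Jct3→Port: bottleneck 4, flow now 4.
Augment Depot→Jct2→HubB→HubA→Port: bottleneck 3, flow now 7.
Augment Depot→Y1→Y2→HubA→Port: bottleneck 3, flow now 10.
Augment Depot→Y3→Y2→HubA→Port: bottleneck 1, flow now 11.
No augmenting path remains; maximum flow = 11.
By max-flow min-cut, the minimum cut capacity equals the max flow.
In the residual graph, reachable from Depot: {Depot, Jct2, Y1, Y3, Jct1, Y2, Jct3}.
Min-cut edges: Jct2→HubB (3), Y2→HubA (4), Jct3→Port (4); capacity 3 + 4 + 4 = 11.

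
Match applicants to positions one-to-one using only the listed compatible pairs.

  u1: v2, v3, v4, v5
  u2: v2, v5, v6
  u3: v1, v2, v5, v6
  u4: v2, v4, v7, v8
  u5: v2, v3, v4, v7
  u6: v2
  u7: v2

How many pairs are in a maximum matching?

6

Unit-capacity flow: source→left, listed edges, right→sink; max matching = max flow.
Augmenting path u1→v2 (+1); matched 1.
Augmenting path u2→v5 (+1); matched 2.
Augmenting path u3→v1 (+1); matched 3.
Augmenting path u4→v4 (+1); matched 4.
Augmenting path u5→v3 (+1); matched 5.
Augmenting path u6→v2→u1→v3→u5→v7 (+1); matched 6.
No augmenting path remains; maximum matching = 6.
König certificate: {u1, u2, u3, u4, u5, v2} is a vertex cover of size 6 (every listed pair touches it), so no matching can be larger.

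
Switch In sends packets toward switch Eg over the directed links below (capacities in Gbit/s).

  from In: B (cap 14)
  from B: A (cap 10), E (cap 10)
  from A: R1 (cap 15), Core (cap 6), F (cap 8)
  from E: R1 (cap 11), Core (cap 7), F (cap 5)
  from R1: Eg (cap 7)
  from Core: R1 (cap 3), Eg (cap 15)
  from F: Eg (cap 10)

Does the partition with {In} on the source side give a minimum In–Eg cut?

Given cut capacity: 14 = 14.
Augment In→B→A→R1→Eg: bottleneck 7, flow now 7.
Augment In→B→A→Core→Eg: bottleneck 3, flow now 10.
Augment In→B→E→Core→Eg: bottleneck 4, flow now 14.
No augmenting path remains; maximum flow = 14.
Cut capacity 14 equals the max flow, so it is a minimum cut.

Yes — it is a minimum cut (capacity 14).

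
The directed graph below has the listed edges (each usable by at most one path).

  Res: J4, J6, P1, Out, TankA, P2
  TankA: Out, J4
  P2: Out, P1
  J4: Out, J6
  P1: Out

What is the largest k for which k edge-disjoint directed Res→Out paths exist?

Assign every edge capacity 1; by Menger, the answer equals the max flow.
Path Res→Out (+1); total 1.
Path Res→P2→Out (+1); total 2.
Path Res→P1→Out (+1); total 3.
Path Res→J4→Out (+1); total 4.
Path Res→TankA→Out (+1); total 5.
No residual Res→Out path; max flow = 5.
Certifying cut of size 5: {Res→J4, Res→Out, Res→P1, Res→P2, Res→TankA}.

5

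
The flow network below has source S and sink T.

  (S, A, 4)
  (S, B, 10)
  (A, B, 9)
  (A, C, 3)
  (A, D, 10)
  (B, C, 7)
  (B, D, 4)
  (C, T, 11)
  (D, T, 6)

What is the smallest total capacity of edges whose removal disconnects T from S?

Augment S→A→C→T: bottleneck 3, flow now 3.
Augment S→A→D→T: bottleneck 1, flow now 4.
Augment S→B→C→T: bottleneck 7, flow now 11.
Augment S→B→D→T: bottleneck 3, flow now 14.
No augmenting path remains; maximum flow = 14.
By max-flow min-cut, the minimum cut capacity equals the max flow.
In the residual graph, reachable from S: {S}.
Min-cut edges: S→A (4), S→B (10); capacity 4 + 10 = 14.

14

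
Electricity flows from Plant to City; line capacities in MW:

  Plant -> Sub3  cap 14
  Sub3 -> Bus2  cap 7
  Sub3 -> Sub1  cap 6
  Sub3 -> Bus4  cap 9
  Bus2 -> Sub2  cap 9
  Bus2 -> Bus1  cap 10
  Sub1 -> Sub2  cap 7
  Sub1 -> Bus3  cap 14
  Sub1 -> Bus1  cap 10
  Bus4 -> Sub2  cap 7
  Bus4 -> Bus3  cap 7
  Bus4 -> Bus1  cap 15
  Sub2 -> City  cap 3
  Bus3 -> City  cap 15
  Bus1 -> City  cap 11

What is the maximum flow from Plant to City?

Augment Plant→Sub3→Bus2→Sub2→City: bottleneck 3, flow now 3.
Augment Plant→Sub3→Bus2→Bus1→City: bottleneck 4, flow now 7.
Augment Plant→Sub3→Sub1→Bus3→City: bottleneck 6, flow now 13.
Augment Plant→Sub3→Bus4→Bus3→City: bottleneck 1, flow now 14.
No augmenting path remains; maximum flow = 14.
In the residual graph, reachable from Plant: {Plant}.
Min-cut edges: Plant→Sub3 (14); capacity 14 = 14.
This cut is saturated, so no flow can exceed 14.

14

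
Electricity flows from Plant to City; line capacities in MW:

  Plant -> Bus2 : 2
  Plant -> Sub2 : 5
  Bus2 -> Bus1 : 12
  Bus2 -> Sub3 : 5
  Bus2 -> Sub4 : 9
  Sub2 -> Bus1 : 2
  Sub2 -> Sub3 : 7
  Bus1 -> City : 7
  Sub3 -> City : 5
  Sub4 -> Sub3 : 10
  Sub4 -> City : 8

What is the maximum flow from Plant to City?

Augment Plant→Bus2→Bus1→City: bottleneck 2, flow now 2.
Augment Plant→Sub2→Bus1→City: bottleneck 2, flow now 4.
Augment Plant→Sub2→Sub3→City: bottleneck 3, flow now 7.
No augmenting path remains; maximum flow = 7.
In the residual graph, reachable from Plant: {Plant}.
Min-cut edges: Plant→Bus2 (2), Plant→Sub2 (5); capacity 2 + 5 = 7.
This cut is saturated, so no flow can exceed 7.

7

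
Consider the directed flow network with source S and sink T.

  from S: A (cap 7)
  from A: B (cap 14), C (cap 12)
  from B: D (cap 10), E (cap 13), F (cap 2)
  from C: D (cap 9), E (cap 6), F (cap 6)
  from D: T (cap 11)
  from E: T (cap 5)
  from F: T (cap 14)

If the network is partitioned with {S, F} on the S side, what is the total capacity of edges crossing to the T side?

21

Edges leaving {S, F}: S→A (7), F→T (14).
Cut capacity = 7 + 14 = 21.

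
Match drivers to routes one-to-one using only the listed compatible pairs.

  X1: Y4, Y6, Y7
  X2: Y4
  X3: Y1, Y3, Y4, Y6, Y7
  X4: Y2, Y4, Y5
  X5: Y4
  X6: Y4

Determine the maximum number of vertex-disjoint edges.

Unit-capacity flow: source→left, listed edges, right→sink; max matching = max flow.
Augmenting path X1→Y4 (+1); matched 1.
Augmenting path X3→Y1 (+1); matched 2.
Augmenting path X4→Y2 (+1); matched 3.
Augmenting path X2→Y4→X1→Y6 (+1); matched 4.
No augmenting path remains; maximum matching = 4.
König certificate: {X1, X3, X4, Y4} is a vertex cover of size 4 (every listed pair touches it), so no matching can be larger.

4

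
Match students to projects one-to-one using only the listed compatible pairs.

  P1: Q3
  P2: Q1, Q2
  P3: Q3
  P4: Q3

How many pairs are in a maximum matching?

Unit-capacity flow: source→left, listed edges, right→sink; max matching = max flow.
Augmenting path P1→Q3 (+1); matched 1.
Augmenting path P2→Q1 (+1); matched 2.
No augmenting path remains; maximum matching = 2.
König certificate: {P2, Q3} is a vertex cover of size 2 (every listed pair touches it), so no matching can be larger.

2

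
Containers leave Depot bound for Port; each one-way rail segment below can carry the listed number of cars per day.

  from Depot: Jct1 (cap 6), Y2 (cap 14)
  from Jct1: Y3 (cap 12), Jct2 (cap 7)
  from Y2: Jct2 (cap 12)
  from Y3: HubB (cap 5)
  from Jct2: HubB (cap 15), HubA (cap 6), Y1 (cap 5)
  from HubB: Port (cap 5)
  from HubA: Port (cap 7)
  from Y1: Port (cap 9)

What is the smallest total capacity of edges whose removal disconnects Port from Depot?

16

Augment Depot→Jct1→Y3→HubB→Port: bottleneck 5, flow now 5.
Augment Depot→Jct1→Jct2→HubA→Port: bottleneck 1, flow now 6.
Augment Depot→Y2→Jct2→HubA→Port: bottleneck 5, flow now 11.
Augment Depot→Y2→Jct2→Y1→Port: bottleneck 5, flow now 16.
No augmenting path remains; maximum flow = 16.
By max-flow min-cut, the minimum cut capacity equals the max flow.
In the residual graph, reachable from Depot: {Depot, Jct1, Y2, Y3, Jct2, HubB}.
Min-cut edges: Jct2→HubA (6), Jct2→Y1 (5), HubB→Port (5); capacity 6 + 5 + 5 = 16.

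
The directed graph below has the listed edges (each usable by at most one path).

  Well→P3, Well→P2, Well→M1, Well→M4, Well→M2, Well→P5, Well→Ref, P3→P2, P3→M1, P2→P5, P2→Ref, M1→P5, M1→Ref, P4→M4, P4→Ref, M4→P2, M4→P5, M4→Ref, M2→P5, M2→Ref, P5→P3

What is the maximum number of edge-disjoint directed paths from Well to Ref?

5

Assign every edge capacity 1; by Menger, the answer equals the max flow.
Path Well→Ref (+1); total 1.
Path Well→P2→Ref (+1); total 2.
Path Well→M1→Ref (+1); total 3.
Path Well→M4→Ref (+1); total 4.
Path Well→M2→Ref (+1); total 5.
No residual Well→Ref path; max flow = 5.
Certifying cut of size 5: {M1→Ref, P2→Ref, Well→M2, Well→M4, Well→Ref}.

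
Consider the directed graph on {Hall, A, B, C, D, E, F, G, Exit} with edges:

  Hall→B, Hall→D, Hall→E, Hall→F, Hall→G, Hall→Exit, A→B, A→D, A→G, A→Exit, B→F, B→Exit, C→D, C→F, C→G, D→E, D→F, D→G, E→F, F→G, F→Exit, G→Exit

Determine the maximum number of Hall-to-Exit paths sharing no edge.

4

Assign every edge capacity 1; by Menger, the answer equals the max flow.
Path Hall→Exit (+1); total 1.
Path Hall→B→Exit (+1); total 2.
Path Hall→F→Exit (+1); total 3.
Path Hall→G→Exit (+1); total 4.
No residual Hall→Exit path; max flow = 4.
Certifying cut of size 4: {F→Exit, G→Exit, Hall→B, Hall→Exit}.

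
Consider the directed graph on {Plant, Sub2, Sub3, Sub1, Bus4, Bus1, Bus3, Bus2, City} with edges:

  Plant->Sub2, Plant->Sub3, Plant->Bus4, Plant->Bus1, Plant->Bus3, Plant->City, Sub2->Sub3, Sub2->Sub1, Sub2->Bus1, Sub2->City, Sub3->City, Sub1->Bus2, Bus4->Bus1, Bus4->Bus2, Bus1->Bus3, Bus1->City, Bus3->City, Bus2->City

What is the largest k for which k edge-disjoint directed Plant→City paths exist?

Assign every edge capacity 1; by Menger, the answer equals the max flow.
Path Plant→City (+1); total 1.
Path Plant→Sub2→City (+1); total 2.
Path Plant→Sub3→City (+1); total 3.
Path Plant→Bus1→City (+1); total 4.
Path Plant→Bus3→City (+1); total 5.
Path Plant→Bus4→Bus2→City (+1); total 6.
No residual Plant→City path; max flow = 6.
Certifying cut of size 6: {Plant→Bus1, Plant→Bus3, Plant→Bus4, Plant→City, Plant→Sub2, Plant→Sub3}.

6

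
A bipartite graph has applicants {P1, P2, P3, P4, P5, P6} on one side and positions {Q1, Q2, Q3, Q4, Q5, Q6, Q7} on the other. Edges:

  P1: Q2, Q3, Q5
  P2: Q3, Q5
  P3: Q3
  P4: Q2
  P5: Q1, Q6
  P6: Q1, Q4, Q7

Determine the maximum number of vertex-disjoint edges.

5

Unit-capacity flow: source→left, listed edges, right→sink; max matching = max flow.
Augmenting path P1→Q2 (+1); matched 1.
Augmenting path P2→Q3 (+1); matched 2.
Augmenting path P5→Q1 (+1); matched 3.
Augmenting path P6→Q4 (+1); matched 4.
Augmenting path P3→Q3→P2→Q5 (+1); matched 5.
No augmenting path remains; maximum matching = 5.
König certificate: {P5, P6, Q2, Q3, Q5} is a vertex cover of size 5 (every listed pair touches it), so no matching can be larger.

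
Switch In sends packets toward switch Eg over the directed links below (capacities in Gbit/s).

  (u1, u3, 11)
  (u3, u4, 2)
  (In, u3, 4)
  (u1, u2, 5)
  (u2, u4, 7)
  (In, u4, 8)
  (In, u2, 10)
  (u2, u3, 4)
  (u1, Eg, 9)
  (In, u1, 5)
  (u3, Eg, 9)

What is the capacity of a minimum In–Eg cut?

13

Augment In→u1→Eg: bottleneck 5, flow now 5.
Augment In→u3→Eg: bottleneck 4, flow now 9.
Augment In→u2→u3→Eg: bottleneck 4, flow now 13.
No augmenting path remains; maximum flow = 13.
By max-flow min-cut, the minimum cut capacity equals the max flow.
In the residual graph, reachable from In: {In, u2, u4}.
Min-cut edges: In→u1 (5), In→u3 (4), u2→u3 (4); capacity 5 + 4 + 4 = 13.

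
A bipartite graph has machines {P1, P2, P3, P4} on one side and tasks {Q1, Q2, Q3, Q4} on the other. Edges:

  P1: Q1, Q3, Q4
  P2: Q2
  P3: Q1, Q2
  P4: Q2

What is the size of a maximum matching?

3

Unit-capacity flow: source→left, listed edges, right→sink; max matching = max flow.
Augmenting path P1→Q1 (+1); matched 1.
Augmenting path P2→Q2 (+1); matched 2.
Augmenting path P3→Q1→P1→Q3 (+1); matched 3.
No augmenting path remains; maximum matching = 3.
König certificate: {P1, P3, Q2} is a vertex cover of size 3 (every listed pair touches it), so no matching can be larger.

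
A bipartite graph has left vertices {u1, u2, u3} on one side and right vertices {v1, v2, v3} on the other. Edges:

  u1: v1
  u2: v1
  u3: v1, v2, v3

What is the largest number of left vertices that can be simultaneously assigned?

2

Unit-capacity flow: source→left, listed edges, right→sink; max matching = max flow.
Augmenting path u1→v1 (+1); matched 1.
Augmenting path u3→v2 (+1); matched 2.
No augmenting path remains; maximum matching = 2.
König certificate: {u3, v1} is a vertex cover of size 2 (every listed pair touches it), so no matching can be larger.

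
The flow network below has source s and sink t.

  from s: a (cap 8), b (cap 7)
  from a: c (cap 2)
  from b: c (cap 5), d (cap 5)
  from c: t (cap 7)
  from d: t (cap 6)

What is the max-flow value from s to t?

9

Augment s→a→c→t: bottleneck 2, flow now 2.
Augment s→b→c→t: bottleneck 5, flow now 7.
Augment s→b→d→t: bottleneck 2, flow now 9.
No augmenting path remains; maximum flow = 9.
In the residual graph, reachable from s: {s, a}.
Min-cut edges: s→b (7), a→c (2); capacity 7 + 2 = 9.
This cut is saturated, so no flow can exceed 9.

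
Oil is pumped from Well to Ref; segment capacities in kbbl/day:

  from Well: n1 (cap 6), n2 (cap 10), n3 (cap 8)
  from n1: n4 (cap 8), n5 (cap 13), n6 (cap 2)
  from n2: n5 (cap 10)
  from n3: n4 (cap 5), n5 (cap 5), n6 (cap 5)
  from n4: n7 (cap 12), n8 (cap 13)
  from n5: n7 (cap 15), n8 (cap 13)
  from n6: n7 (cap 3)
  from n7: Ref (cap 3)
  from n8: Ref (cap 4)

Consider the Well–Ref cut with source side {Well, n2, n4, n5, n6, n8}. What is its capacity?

48

Edges leaving {Well, n2, n4, n5, n6, n8}: Well→n1 (6), Well→n3 (8), n4→n7 (12), n5→n7 (15), n6→n7 (3), n8→Ref (4).
Cut capacity = 6 + 8 + 12 + 15 + 3 + 4 = 48.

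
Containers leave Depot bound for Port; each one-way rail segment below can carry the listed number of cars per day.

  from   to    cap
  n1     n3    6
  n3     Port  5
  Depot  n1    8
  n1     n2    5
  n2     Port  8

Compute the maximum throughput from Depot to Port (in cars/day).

Augment Depot→n1→n2→Port: bottleneck 5, flow now 5.
Augment Depot→n1→n3→Port: bottleneck 3, flow now 8.
No augmenting path remains; maximum flow = 8.
In the residual graph, reachable from Depot: {Depot}.
Min-cut edges: Depot→n1 (8); capacity 8 = 8.
This cut is saturated, so no flow can exceed 8.

8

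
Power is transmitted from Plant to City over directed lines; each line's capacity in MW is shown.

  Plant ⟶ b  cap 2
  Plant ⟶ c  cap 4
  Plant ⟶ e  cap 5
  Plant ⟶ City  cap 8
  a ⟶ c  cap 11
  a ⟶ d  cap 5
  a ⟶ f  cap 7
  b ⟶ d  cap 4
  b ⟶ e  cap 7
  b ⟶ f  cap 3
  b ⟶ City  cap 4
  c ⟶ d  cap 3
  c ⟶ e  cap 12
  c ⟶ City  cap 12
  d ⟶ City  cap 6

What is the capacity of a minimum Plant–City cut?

Augment Plant→City: bottleneck 8, flow now 8.
Augment Plant→b→City: bottleneck 2, flow now 10.
Augment Plant→c→City: bottleneck 4, flow now 14.
No augmenting path remains; maximum flow = 14.
By max-flow min-cut, the minimum cut capacity equals the max flow.
In the residual graph, reachable from Plant: {Plant, e}.
Min-cut edges: Plant→b (2), Plant→c (4), Plant→City (8); capacity 2 + 4 + 8 = 14.

14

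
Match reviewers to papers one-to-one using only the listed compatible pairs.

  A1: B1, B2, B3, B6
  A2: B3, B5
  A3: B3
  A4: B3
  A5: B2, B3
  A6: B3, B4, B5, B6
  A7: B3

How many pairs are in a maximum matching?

Unit-capacity flow: source→left, listed edges, right→sink; max matching = max flow.
Augmenting path A1→B1 (+1); matched 1.
Augmenting path A2→B3 (+1); matched 2.
Augmenting path A5→B2 (+1); matched 3.
Augmenting path A6→B4 (+1); matched 4.
Augmenting path A3→B3→A2→B5 (+1); matched 5.
No augmenting path remains; maximum matching = 5.
König certificate: {A1, A2, A5, A6, B3} is a vertex cover of size 5 (every listed pair touches it), so no matching can be larger.

5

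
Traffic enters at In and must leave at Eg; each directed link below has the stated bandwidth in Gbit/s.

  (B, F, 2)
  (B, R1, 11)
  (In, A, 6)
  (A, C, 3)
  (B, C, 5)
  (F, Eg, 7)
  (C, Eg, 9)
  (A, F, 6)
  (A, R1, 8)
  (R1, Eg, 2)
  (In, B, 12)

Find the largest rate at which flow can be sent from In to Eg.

15

Augment In→A→F→Eg: bottleneck 6, flow now 6.
Augment In→B→F→Eg: bottleneck 1, flow now 7.
Augment In→B→C→Eg: bottleneck 5, flow now 12.
Augment In→B→R1→Eg: bottleneck 2, flow now 14.
Augment In→B→F→A→C→Eg: bottleneck 1, flow now 15. (uses reverse residual edge)
No augmenting path remains; maximum flow = 15.
In the residual graph, reachable from In: {In, B, R1}.
Min-cut edges: In→A (6), B→F (2), B→C (5), R1→Eg (2); capacity 6 + 2 + 5 + 2 = 15.
This cut is saturated, so no flow can exceed 15.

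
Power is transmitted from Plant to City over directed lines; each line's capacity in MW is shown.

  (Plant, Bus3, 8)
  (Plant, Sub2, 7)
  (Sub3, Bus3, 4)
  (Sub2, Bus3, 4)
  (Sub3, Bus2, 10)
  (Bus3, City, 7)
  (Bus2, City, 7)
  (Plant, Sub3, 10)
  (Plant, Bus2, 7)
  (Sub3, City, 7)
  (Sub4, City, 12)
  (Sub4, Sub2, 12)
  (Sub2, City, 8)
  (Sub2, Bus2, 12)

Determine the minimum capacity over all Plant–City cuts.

28

Augment Plant→Sub2→City: bottleneck 7, flow now 7.
Augment Plant→Sub3→City: bottleneck 7, flow now 14.
Augment Plant→Bus3→City: bottleneck 7, flow now 21.
Augment Plant→Bus2→City: bottleneck 7, flow now 28.
No augmenting path remains; maximum flow = 28.
By max-flow min-cut, the minimum cut capacity equals the max flow.
In the residual graph, reachable from Plant: {Plant, Sub3, Bus3, Bus2}.
Min-cut edges: Plant→Sub2 (7), Sub3→City (7), Bus3→City (7), Bus2→City (7); capacity 7 + 7 + 7 + 7 = 28.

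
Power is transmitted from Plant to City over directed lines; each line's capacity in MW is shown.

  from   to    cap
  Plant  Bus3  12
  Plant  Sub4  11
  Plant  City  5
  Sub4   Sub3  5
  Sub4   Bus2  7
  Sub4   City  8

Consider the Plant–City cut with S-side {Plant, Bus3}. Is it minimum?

No — its capacity is 16, but the minimum cut has capacity 13.

Given cut capacity: 11 + 5 = 16.
Augment Plant→City: bottleneck 5, flow now 5.
Augment Plant→Sub4→City: bottleneck 8, flow now 13.
No augmenting path remains; maximum flow = 13.
In the residual graph, reachable from Plant: {Plant, Bus3, Sub4, Sub3, Bus2}.
Min-cut edges: Plant→City (5), Sub4→City (8); capacity 5 + 8 = 13.
Cut capacity 16 exceeds the max flow 13, so it is not minimum.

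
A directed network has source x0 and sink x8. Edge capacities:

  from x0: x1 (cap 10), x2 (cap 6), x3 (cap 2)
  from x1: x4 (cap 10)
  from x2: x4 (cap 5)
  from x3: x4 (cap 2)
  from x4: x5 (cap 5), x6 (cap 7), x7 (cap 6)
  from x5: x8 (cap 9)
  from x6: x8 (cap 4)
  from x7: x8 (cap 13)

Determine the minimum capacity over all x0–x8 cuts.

Augment x0→x1→x4→x5→x8: bottleneck 5, flow now 5.
Augment x0→x1→x4→x6→x8: bottleneck 4, flow now 9.
Augment x0→x1→x4→x7→x8: bottleneck 1, flow now 10.
Augment x0→x2→x4→x7→x8: bottleneck 5, flow now 15.
No augmenting path remains; maximum flow = 15.
By max-flow min-cut, the minimum cut capacity equals the max flow.
In the residual graph, reachable from x0: {x0, x1, x2, x3, x4, x6}.
Min-cut edges: x4→x5 (5), x4→x7 (6), x6→x8 (4); capacity 5 + 6 + 4 = 15.

15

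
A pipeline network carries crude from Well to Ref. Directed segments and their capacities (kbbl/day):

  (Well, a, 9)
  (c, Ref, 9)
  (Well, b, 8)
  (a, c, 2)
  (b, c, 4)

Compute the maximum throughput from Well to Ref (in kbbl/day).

Augment Well→a→c→Ref: bottleneck 2, flow now 2.
Augment Well→b→c→Ref: bottleneck 4, flow now 6.
No augmenting path remains; maximum flow = 6.
In the residual graph, reachable from Well: {Well, a, b}.
Min-cut edges: a→c (2), b→c (4); capacity 2 + 4 = 6.
This cut is saturated, so no flow can exceed 6.

6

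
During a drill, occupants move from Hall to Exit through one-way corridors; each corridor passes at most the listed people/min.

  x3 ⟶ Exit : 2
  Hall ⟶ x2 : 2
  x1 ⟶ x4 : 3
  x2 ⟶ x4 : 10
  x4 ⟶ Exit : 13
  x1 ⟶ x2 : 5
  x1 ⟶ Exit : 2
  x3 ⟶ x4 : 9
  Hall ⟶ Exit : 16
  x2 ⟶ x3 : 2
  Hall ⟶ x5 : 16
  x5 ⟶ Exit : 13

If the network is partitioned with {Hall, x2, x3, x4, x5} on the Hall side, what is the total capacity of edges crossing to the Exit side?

44

Edges leaving {Hall, x2, x3, x4, x5}: Hall→Exit (16), x3→Exit (2), x4→Exit (13), x5→Exit (13).
Cut capacity = 16 + 2 + 13 + 13 = 44.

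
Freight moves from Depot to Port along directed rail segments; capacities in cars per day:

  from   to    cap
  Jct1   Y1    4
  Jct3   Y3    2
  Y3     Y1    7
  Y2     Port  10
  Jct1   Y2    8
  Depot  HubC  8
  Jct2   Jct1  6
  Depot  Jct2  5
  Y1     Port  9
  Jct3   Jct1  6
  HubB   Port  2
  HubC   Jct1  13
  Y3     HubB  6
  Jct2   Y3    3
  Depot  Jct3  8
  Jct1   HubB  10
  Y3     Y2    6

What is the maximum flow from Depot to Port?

19

Augment Depot→Jct3→Jct1→Y1→Port: bottleneck 4, flow now 4.
Augment Depot→Jct3→Jct1→Y2→Port: bottleneck 2, flow now 6.
Augment Depot→Jct3→Y3→Y1→Port: bottleneck 2, flow now 8.
Augment Depot→Jct2→Jct1→Y2→Port: bottleneck 5, flow now 13.
Augment Depot→HubC→Jct1→Y2→Port: bottleneck 1, flow now 14.
Augment Depot→HubC→Jct1→HubB→Port: bottleneck 2, flow now 16.
Augment Depot→HubC→Jct1→Jct2→Y3→Y1→Port: bottleneck 3, flow now 19. (uses reverse residual edge)
No augmenting path remains; maximum flow = 19.
In the residual graph, reachable from Depot: {Depot, Jct3, Jct2, HubC, Jct1, HubB}.
Min-cut edges: Jct3→Y3 (2), Jct2→Y3 (3), Jct1→Y1 (4), Jct1→Y2 (8), HubB→Port (2); capacity 2 + 3 + 4 + 8 + 2 = 19.
This cut is saturated, so no flow can exceed 19.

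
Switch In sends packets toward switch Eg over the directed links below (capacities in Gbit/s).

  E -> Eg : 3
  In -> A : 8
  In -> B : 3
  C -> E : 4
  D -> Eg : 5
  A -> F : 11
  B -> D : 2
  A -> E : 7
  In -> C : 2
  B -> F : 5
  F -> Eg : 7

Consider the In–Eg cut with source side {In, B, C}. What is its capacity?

Edges leaving {In, B, C}: In→A (8), B→D (2), B→F (5), C→E (4).
Cut capacity = 8 + 2 + 5 + 4 = 19.

19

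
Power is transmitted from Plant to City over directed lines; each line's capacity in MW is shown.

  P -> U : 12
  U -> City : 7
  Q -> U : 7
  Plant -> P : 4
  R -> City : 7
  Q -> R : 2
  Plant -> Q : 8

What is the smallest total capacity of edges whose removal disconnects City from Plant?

9

Augment Plant→P→U→City: bottleneck 4, flow now 4.
Augment Plant→Q→R→City: bottleneck 2, flow now 6.
Augment Plant→Q→U→City: bottleneck 3, flow now 9.
No augmenting path remains; maximum flow = 9.
By max-flow min-cut, the minimum cut capacity equals the max flow.
In the residual graph, reachable from Plant: {Plant, P, Q, U}.
Min-cut edges: Q→R (2), U→City (7); capacity 2 + 7 = 9.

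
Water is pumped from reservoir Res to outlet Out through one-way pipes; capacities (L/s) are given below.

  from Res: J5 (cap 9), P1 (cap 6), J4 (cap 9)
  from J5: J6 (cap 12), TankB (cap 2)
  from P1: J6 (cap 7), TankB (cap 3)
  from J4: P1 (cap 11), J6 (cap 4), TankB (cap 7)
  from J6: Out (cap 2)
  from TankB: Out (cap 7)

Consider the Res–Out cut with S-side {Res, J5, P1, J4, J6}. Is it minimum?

Given cut capacity: 2 + 3 + 7 + 2 = 14.
Augment Res→J5→J6→Out: bottleneck 2, flow now 2.
Augment Res→J5→TankB→Out: bottleneck 2, flow now 4.
Augment Res→P1→TankB→Out: bottleneck 3, flow now 7.
Augment Res→J4→TankB→Out: bottleneck 2, flow now 9.
No augmenting path remains; maximum flow = 9.
In the residual graph, reachable from Res: {Res, J5, P1, J4, J6, TankB}.
Min-cut edges: J6→Out (2), TankB→Out (7); capacity 2 + 7 = 9.
Cut capacity 14 exceeds the max flow 9, so it is not minimum.

No — its capacity is 14, but the minimum cut has capacity 9.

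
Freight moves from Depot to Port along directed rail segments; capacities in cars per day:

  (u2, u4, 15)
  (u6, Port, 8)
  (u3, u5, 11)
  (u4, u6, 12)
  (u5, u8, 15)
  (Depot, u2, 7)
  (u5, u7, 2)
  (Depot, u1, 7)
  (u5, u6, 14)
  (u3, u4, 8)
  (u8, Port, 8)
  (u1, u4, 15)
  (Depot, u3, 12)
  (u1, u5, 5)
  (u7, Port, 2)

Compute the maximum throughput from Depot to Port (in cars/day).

18

Augment Depot→u1→u4→u6→Port: bottleneck 7, flow now 7.
Augment Depot→u2→u4→u6→Port: bottleneck 1, flow now 8.
Augment Depot→u3→u5→u7→Port: bottleneck 2, flow now 10.
Augment Depot→u3→u5→u8→Port: bottleneck 8, flow now 18.
No augmenting path remains; maximum flow = 18.
In the residual graph, reachable from Depot: {Depot, u1, u2, u3, u4, u5, u6, u8}.
Min-cut edges: u5→u7 (2), u6→Port (8), u8→Port (8); capacity 2 + 8 + 8 = 18.
This cut is saturated, so no flow can exceed 18.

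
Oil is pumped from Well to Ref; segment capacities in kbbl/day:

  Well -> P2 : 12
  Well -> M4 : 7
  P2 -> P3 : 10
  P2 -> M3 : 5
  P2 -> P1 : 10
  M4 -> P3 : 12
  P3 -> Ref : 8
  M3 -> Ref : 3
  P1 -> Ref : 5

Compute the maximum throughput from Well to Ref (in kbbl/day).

Augment Well→P2→P3→Ref: bottleneck 8, flow now 8.
Augment Well→P2→M3→Ref: bottleneck 3, flow now 11.
Augment Well→P2→P1→Ref: bottleneck 1, flow now 12.
Augment Well→M4→P3→P2→P1→Ref: bottleneck 4, flow now 16. (uses reverse residual edge)
No augmenting path remains; maximum flow = 16.
In the residual graph, reachable from Well: {Well, P2, M4, P3, M3, P1}.
Min-cut edges: P3→Ref (8), M3→Ref (3), P1→Ref (5); capacity 8 + 3 + 5 = 16.
This cut is saturated, so no flow can exceed 16.

16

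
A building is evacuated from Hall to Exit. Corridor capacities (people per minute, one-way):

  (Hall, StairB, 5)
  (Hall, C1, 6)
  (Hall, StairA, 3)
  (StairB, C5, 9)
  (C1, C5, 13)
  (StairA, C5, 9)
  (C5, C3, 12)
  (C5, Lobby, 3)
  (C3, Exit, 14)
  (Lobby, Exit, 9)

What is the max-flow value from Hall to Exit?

14

Augment Hall→StairB→C5→C3→Exit: bottleneck 5, flow now 5.
Augment Hall→C1→C5→C3→Exit: bottleneck 6, flow now 11.
Augment Hall→StairA→C5→C3→Exit: bottleneck 1, flow now 12.
Augment Hall→StairA→C5→Lobby→Exit: bottleneck 2, flow now 14.
No augmenting path remains; maximum flow = 14.
In the residual graph, reachable from Hall: {Hall}.
Min-cut edges: Hall→StairB (5), Hall→C1 (6), Hall→StairA (3); capacity 5 + 6 + 3 = 14.
This cut is saturated, so no flow can exceed 14.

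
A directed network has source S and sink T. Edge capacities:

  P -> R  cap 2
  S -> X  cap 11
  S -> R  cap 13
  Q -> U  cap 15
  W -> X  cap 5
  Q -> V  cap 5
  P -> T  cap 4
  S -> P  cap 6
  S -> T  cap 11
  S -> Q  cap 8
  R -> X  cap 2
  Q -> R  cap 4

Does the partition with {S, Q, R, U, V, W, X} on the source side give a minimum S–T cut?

Given cut capacity: 6 + 11 = 17.
Augment S→T: bottleneck 11, flow now 11.
Augment S→P→T: bottleneck 4, flow now 15.
No augmenting path remains; maximum flow = 15.
In the residual graph, reachable from S: {S, P, Q, R, U, V, X}.
Min-cut edges: S→T (11), P→T (4); capacity 11 + 4 = 15.
Cut capacity 17 exceeds the max flow 15, so it is not minimum.

No — its capacity is 17, but the minimum cut has capacity 15.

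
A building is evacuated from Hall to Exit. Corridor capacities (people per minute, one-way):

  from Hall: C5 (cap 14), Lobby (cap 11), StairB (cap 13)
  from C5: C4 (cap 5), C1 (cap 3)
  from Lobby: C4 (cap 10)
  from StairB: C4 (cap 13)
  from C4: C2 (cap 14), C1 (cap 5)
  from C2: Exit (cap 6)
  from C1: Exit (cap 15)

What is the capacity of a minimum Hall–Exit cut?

14

Augment Hall→C5→C1→Exit: bottleneck 3, flow now 3.
Augment Hall→C5→C4→C2→Exit: bottleneck 5, flow now 8.
Augment Hall→Lobby→C4→C2→Exit: bottleneck 1, flow now 9.
Augment Hall→Lobby→C4→C1→Exit: bottleneck 5, flow now 14.
No augmenting path remains; maximum flow = 14.
By max-flow min-cut, the minimum cut capacity equals the max flow.
In the residual graph, reachable from Hall: {Hall, C5, Lobby, StairB, C4, C2}.
Min-cut edges: C5→C1 (3), C4→C1 (5), C2→Exit (6); capacity 3 + 5 + 6 = 14.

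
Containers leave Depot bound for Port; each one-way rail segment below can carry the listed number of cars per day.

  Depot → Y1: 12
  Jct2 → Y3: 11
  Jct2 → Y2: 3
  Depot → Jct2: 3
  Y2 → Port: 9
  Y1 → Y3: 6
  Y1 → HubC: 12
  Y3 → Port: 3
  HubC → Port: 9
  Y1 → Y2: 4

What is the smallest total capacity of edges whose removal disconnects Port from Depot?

15

Augment Depot→Jct2→Y3→Port: bottleneck 3, flow now 3.
Augment Depot→Y1→Y2→Port: bottleneck 4, flow now 7.
Augment Depot→Y1→HubC→Port: bottleneck 8, flow now 15.
No augmenting path remains; maximum flow = 15.
By max-flow min-cut, the minimum cut capacity equals the max flow.
In the residual graph, reachable from Depot: {Depot}.
Min-cut edges: Depot→Jct2 (3), Depot→Y1 (12); capacity 3 + 12 = 15.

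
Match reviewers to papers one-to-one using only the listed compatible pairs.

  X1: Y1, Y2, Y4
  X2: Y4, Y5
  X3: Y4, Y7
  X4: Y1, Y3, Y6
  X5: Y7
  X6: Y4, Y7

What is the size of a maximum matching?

5

Unit-capacity flow: source→left, listed edges, right→sink; max matching = max flow.
Augmenting path X1→Y1 (+1); matched 1.
Augmenting path X2→Y4 (+1); matched 2.
Augmenting path X3→Y7 (+1); matched 3.
Augmenting path X4→Y3 (+1); matched 4.
Augmenting path X6→Y4→X2→Y5 (+1); matched 5.
No augmenting path remains; maximum matching = 5.
König certificate: {X1, X2, X4, Y4, Y7} is a vertex cover of size 5 (every listed pair touches it), so no matching can be larger.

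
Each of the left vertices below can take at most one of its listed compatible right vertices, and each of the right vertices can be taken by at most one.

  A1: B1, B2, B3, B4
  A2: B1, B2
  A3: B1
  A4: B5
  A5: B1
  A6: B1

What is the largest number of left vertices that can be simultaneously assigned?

Unit-capacity flow: source→left, listed edges, right→sink; max matching = max flow.
Augmenting path A1→B1 (+1); matched 1.
Augmenting path A2→B2 (+1); matched 2.
Augmenting path A4→B5 (+1); matched 3.
Augmenting path A3→B1→A1→B3 (+1); matched 4.
No augmenting path remains; maximum matching = 4.
König certificate: {A1, A2, A4, B1} is a vertex cover of size 4 (every listed pair touches it), so no matching can be larger.

4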